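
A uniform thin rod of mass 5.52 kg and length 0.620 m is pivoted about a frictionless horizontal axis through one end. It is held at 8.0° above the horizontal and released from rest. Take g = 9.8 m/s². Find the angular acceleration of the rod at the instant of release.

About the pivot, I = (1/3)ML² = (1/3)(5.52)(0.620)² = 0.7073 kg·m².
The weight acts at the center, a distance L/2 = 0.3100 m from the pivot; τ = Mg(L/2) cos 8.0° = 16.61 N·m.
α = τ/I = 16.61/0.7073 = 23.48 rad/s².

α ≈ 23.5 rad/s²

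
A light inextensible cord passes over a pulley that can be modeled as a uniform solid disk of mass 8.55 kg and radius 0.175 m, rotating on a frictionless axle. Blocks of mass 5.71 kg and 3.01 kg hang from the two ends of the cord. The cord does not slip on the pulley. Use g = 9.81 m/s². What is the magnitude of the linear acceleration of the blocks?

I = ½MR² = (1/2)(8.55)(0.175)² = 0.1309 kg·m².
Heavier block: m₁g − T₁ = m₁a. Lighter block: T₂ − m₂g = m₂a.
Pulley: (T₁ − T₂)R = Iα = I(a/R), so T₁ − T₂ = (I/R²)a = (1/2)M_p a = 4.275·a.
Adding the three: (m₁ − m₂)g = (m₁ + m₂ + 4.275)a, so a = (5.71 − 3.01)(9.81)/(5.71 + 3.01 + 4.275) = 2.038 m/s².

a ≈ 2.04 m/s²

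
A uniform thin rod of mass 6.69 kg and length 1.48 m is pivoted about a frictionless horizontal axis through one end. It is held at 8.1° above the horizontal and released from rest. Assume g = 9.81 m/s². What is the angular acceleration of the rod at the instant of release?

About the pivot, I = (1/3)ML² = (1/3)(6.69)(1.48)² = 4.885 kg·m².
The weight acts at the center, a distance L/2 = 0.7400 m from the pivot; τ = Mg(L/2) cos 8.1° = 48.08 N·m.
α = τ/I = 48.08/4.885 = 9.843 rad/s².

α ≈ 9.84 rad/s²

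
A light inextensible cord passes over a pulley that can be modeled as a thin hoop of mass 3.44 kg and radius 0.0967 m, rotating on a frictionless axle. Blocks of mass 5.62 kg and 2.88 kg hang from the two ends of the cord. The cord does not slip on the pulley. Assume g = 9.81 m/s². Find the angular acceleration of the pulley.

I = MR² = (3.44)(0.0967)² = 0.03217 kg·m².
Heavier block: m₁g − T₁ = m₁a. Lighter block: T₂ − m₂g = m₂a.
Pulley: (T₁ − T₂)R = Iα = I(a/R), so T₁ − T₂ = (I/R²)a = 1·M_p a = 3.440·a.
Adding the three: (m₁ − m₂)g = (m₁ + m₂ + 3.440)a, so a = (5.62 − 2.88)(9.81)/(5.62 + 2.88 + 3.440) = 2.251 m/s².
α = a/R = 2.251/0.0967 = 23.28 rad/s².

α ≈ 23.3 rad/s²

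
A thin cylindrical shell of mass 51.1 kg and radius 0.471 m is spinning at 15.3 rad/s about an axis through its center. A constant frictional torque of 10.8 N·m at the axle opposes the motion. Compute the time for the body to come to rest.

I = MR² = (51.1)(0.471)² = 11.34 kg·m².
The net torque has magnitude 10.8 N·m, opposing ω.
|α| = τ/I = 10.80/11.34 = 0.9527 rad/s² (deceleration).
0 = ω₀ − |α|t ⇒ t = ω₀/|α| = 15.3/0.9527 = 16.06 s.

t ≈ 16.1 s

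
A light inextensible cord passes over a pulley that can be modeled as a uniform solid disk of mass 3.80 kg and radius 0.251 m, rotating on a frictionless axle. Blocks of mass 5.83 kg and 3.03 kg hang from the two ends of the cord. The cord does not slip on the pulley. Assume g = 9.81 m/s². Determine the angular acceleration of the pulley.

I = ½MR² = (1/2)(3.80)(0.251)² = 0.1197 kg·m².
Heavier block: m₁g − T₁ = m₁a. Lighter block: T₂ − m₂g = m₂a.
Pulley: (T₁ − T₂)R = Iα = I(a/R), so T₁ − T₂ = (I/R²)a = (1/2)M_p a = 1.900·a.
Adding the three: (m₁ − m₂)g = (m₁ + m₂ + 1.900)a, so a = (5.83 − 3.03)(9.81)/(5.83 + 3.03 + 1.900) = 2.553 m/s².
α = a/R = 2.553/0.251 = 10.17 rad/s².

α ≈ 10.2 rad/s²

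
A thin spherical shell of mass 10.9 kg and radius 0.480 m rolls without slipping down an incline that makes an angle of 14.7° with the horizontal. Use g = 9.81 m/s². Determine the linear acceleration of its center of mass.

a ≈ 1.49 m/s²

Translation along the incline: Mg sinθ − f = Ma.
Rotation about the center: fR = Iα with I = (2/3)MR². No-slip gives a = αR, so f = (I/R²)a = (2/3)M a.
Substituting: Mg sinθ = (1 + 0.6667)Ma, so a = g sinθ/(1 + 0.6667) = (9.81) sin 14.7° / 1.667 = 1.494 m/s².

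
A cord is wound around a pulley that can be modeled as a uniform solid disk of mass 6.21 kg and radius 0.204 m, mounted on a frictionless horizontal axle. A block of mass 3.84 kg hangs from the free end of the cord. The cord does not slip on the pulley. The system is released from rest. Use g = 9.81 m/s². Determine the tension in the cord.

T ≈ 16.8 N

I = ½MR² = (1/2)(6.21)(0.204)² = 0.1292 kg·m².
Block: mg − T = ma. Pulley: TR = Iα. No-slip: a = αR, so T = (I/R²)a = 3.105·a.
Then mg = (m + 3.105)a, so a = (3.84)(9.81)/(3.84 + 3.105) = 5.424 m/s².
T = 3.105·a = 16.84 N.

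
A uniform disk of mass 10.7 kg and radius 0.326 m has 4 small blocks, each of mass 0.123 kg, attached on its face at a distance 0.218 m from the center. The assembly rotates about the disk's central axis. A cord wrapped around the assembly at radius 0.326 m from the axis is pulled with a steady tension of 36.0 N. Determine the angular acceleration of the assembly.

I_disk = ½MR² = ½(10.7)(0.326)² = 0.5686 kg·m².
I_blocks = 4·m·r² = 4(0.123)(0.218)² = 0.02338 kg·m².
Total I = 0.5920 kg·m².
τ = F r = (36.0)(0.326) = 11.74 N·m.
α = τ/I = 11.74/0.5920 = 19.83 rad/s².

α ≈ 19.8 rad/s²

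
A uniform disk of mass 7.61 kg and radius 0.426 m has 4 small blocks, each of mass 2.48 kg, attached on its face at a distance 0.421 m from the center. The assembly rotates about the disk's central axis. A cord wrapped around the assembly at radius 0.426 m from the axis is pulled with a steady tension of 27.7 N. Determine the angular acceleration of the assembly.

I_disk = ½MR² = ½(7.61)(0.426)² = 0.6905 kg·m².
I_blocks = 4·m·r² = 4(2.48)(0.421)² = 1.758 kg·m².
Total I = 2.449 kg·m².
τ = F r = (27.7)(0.426) = 11.80 N·m.
α = τ/I = 11.80/2.449 = 4.819 rad/s².

α ≈ 4.82 rad/s²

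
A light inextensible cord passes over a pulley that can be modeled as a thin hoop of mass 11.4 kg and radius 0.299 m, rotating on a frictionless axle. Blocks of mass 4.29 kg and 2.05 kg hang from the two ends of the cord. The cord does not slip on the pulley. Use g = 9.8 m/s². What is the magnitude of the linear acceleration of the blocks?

a ≈ 1.24 m/s²

I = MR² = (11.4)(0.299)² = 1.019 kg·m².
Heavier block: m₁g − T₁ = m₁a. Lighter block: T₂ − m₂g = m₂a.
Pulley: (T₁ − T₂)R = Iα = I(a/R), so T₁ − T₂ = (I/R²)a = 1·M_p a = 11.40·a.
Adding the three: (m₁ − m₂)g = (m₁ + m₂ + 11.40)a, so a = (4.29 − 2.05)(9.8)/(4.29 + 2.05 + 11.40) = 1.237 m/s².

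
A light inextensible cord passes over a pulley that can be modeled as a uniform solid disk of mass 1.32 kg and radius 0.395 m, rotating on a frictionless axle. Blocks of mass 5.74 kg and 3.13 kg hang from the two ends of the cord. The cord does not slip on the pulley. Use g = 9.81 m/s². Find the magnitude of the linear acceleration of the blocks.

a ≈ 2.69 m/s²

I = ½MR² = (1/2)(1.32)(0.395)² = 0.1030 kg·m².
Heavier block: m₁g − T₁ = m₁a. Lighter block: T₂ − m₂g = m₂a.
Pulley: (T₁ − T₂)R = Iα = I(a/R), so T₁ − T₂ = (I/R²)a = (1/2)M_p a = 0.6600·a.
Adding the three: (m₁ − m₂)g = (m₁ + m₂ + 0.6600)a, so a = (5.74 − 3.13)(9.81)/(5.74 + 3.13 + 0.6600) = 2.687 m/s².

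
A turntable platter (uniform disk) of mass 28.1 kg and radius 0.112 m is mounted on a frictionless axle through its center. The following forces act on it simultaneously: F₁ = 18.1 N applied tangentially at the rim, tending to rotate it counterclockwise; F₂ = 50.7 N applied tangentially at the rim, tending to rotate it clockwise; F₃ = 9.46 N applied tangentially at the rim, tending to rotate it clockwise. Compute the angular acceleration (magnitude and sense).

α ≈ 26.7 rad/s², clockwise

I = ½MR² = (1/2)(28.1)(0.112)² = 0.1762 kg·m².
Taking counterclockwise as positive: τ₁ = +(18.1)(0.112) = +2.027 N·m; τ₂ = −(50.7)(0.112) = −5.678 N·m; τ₃ = −(9.46)(0.112) = −1.060 N·m.
Net torque τ = -4.711 N·m.
α = τ/I = -4.711/0.1762 = -26.73 rad/s².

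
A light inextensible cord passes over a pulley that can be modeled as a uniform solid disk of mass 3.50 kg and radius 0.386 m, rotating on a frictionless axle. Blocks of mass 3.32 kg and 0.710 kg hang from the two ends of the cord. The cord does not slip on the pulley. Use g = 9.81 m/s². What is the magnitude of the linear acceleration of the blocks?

I = ½MR² = (1/2)(3.50)(0.386)² = 0.2607 kg·m².
Heavier block: m₁g − T₁ = m₁a. Lighter block: T₂ − m₂g = m₂a.
Pulley: (T₁ − T₂)R = Iα = I(a/R), so T₁ − T₂ = (I/R²)a = (1/2)M_p a = 1.750·a.
Adding the three: (m₁ − m₂)g = (m₁ + m₂ + 1.750)a, so a = (3.32 − 0.710)(9.81)/(3.32 + 0.710 + 1.750) = 4.430 m/s².

a ≈ 4.43 m/s²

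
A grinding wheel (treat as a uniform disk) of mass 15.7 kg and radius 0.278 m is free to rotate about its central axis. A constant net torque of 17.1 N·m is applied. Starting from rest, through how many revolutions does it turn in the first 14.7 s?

I = ½MR² = (1/2)(15.7)(0.278)² = 0.6067 kg·m².
α = τ/I = 17.1/0.6067 = 28.19 rad/s².
θ = ½αt² = ½(28.19)(14.7)² = 3045 rad.
Revolutions = θ/(2π) = 484.7.

≈ 485 revolutions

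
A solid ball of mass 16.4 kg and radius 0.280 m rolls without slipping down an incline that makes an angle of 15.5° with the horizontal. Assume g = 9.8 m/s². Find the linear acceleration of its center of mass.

a ≈ 1.87 m/s²

Translation along the incline: Mg sinθ − f = Ma.
Rotation about the center: fR = Iα with I = (2/5)MR². No-slip gives a = αR, so f = (I/R²)a = (2/5)M a.
Substituting: Mg sinθ = (1 + 0.4000)Ma, so a = g sinθ/(1 + 0.4000) = (9.8) sin 15.5° / 1.400 = 1.871 m/s².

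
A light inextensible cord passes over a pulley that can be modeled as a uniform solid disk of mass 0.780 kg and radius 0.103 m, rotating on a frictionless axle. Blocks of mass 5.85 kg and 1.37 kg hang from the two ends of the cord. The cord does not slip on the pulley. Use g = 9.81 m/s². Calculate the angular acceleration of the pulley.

α ≈ 56.1 rad/s²

I = ½MR² = (1/2)(0.780)(0.103)² = 0.004138 kg·m².
Heavier block: m₁g − T₁ = m₁a. Lighter block: T₂ − m₂g = m₂a.
Pulley: (T₁ − T₂)R = Iα = I(a/R), so T₁ − T₂ = (I/R²)a = (1/2)M_p a = 0.3900·a.
Adding the three: (m₁ − m₂)g = (m₁ + m₂ + 0.3900)a, so a = (5.85 − 1.37)(9.81)/(5.85 + 1.37 + 0.3900) = 5.775 m/s².
α = a/R = 5.775/0.103 = 56.07 rad/s².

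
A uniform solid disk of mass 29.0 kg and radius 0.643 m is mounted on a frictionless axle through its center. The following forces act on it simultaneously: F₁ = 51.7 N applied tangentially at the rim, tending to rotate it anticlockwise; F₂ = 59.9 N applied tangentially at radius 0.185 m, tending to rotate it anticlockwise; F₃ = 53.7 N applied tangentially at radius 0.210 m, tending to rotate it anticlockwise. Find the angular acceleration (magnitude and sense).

I = ½MR² = (1/2)(29.0)(0.643)² = 5.995 kg·m².
Taking anticlockwise as positive: τ₁ = +(51.7)(0.643) = +33.24 N·m; τ₂ = +(59.9)(0.185) = +11.08 N·m; τ₃ = +(53.7)(0.210) = +11.28 N·m.
Net torque τ = 55.60 N·m.
α = τ/I = 55.60/5.995 = 9.275 rad/s².

α ≈ 9.27 rad/s², anticlockwise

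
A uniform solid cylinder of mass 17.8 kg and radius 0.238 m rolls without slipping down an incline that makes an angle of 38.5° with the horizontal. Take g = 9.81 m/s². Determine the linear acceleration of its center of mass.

a ≈ 4.07 m/s²

Translation along the incline: Mg sinθ − f = Ma.
Rotation about the center: fR = Iα with I = ½MR². No-slip gives a = αR, so f = (I/R²)a = (1/2)M a.
Substituting: Mg sinθ = (1 + 0.5000)Ma, so a = g sinθ/(1 + 0.5000) = (9.81) sin 38.5° / 1.500 = 4.071 m/s².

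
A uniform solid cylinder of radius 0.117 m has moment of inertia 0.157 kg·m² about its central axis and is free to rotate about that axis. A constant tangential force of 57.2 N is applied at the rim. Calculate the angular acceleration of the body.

τ = F R = (57.2)(0.117) = 6.692 N·m.
From τ = Iα: α = 6.692/0.1570 = 42.63 rad/s².

α ≈ 42.6 rad/s²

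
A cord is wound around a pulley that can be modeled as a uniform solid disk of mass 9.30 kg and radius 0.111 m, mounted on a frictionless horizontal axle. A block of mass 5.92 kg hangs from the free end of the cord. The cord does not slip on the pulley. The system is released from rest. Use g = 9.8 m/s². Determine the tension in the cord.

I = ½MR² = (1/2)(9.30)(0.111)² = 0.05729 kg·m².
Block: mg − T = ma. Pulley: TR = Iα. No-slip: a = αR, so T = (I/R²)a = 4.650·a.
Then mg = (m + 4.650)a, so a = (5.92)(9.8)/(5.92 + 4.650) = 5.489 m/s².
T = 4.650·a = 25.52 N.

T ≈ 25.5 N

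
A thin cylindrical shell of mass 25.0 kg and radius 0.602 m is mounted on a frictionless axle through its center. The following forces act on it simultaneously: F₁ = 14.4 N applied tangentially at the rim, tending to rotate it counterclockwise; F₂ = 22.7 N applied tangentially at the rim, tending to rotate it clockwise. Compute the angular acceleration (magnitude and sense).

α ≈ 0.551 rad/s², clockwise

I = MR² = (25.0)(0.602)² = 9.060 kg·m².
Taking counterclockwise as positive: τ₁ = +(14.4)(0.602) = +8.669 N·m; τ₂ = −(22.7)(0.602) = −13.67 N·m.
Net torque τ = -4.997 N·m.
α = τ/I = -4.997/9.060 = -0.5515 rad/s².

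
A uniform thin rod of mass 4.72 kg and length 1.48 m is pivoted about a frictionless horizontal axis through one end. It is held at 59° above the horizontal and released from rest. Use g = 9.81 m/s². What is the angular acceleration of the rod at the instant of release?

About the pivot, I = (1/3)ML² = (1/3)(4.72)(1.48)² = 3.446 kg·m².
The weight acts at the center, a distance L/2 = 0.7400 m from the pivot; τ = Mg(L/2) cos 59° = 17.65 N·m.
α = τ/I = 17.65/3.446 = 5.121 rad/s².

α ≈ 5.12 rad/s²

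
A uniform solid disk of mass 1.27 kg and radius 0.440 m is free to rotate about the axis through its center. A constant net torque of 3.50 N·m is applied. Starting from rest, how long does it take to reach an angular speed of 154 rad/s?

t ≈ 5.41 s

I = ½MR² = (1/2)(1.27)(0.440)² = 0.1229 kg·m².
α = τ/I = 3.50/0.1229 = 28.47 rad/s².
ω = αt ⇒ t = ω/α = 154/28.47 = 5.409 s.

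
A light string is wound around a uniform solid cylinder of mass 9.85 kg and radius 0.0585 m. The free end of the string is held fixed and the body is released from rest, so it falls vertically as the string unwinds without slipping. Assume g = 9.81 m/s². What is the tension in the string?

T ≈ 32.2 N

Translation: Mg − T = Ma. Rotation about the center: TR = Iα with I = ½MR².
With a = αR: T = (I/R²)a = (1/2)M a, so Mg = (1 + 0.5000)Ma.
a = g/(1 + 0.5000) = 9.81/1.500 = 6.540 m/s².
T = 0.5000·M·a = (0.5000)(9.85)(6.540) = 32.21 N.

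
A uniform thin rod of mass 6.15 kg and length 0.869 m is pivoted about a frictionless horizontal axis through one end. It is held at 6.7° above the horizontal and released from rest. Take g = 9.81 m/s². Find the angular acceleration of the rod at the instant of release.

About the pivot, I = (1/3)ML² = (1/3)(6.15)(0.869)² = 1.548 kg·m².
The weight acts at the center, a distance L/2 = 0.4345 m from the pivot; τ = Mg(L/2) cos 6.7° = 26.04 N·m.
α = τ/I = 26.04/1.548 = 16.82 rad/s².
(Equivalently α = (3g/(2L)) cos 6.7° = 16.82 rad/s².)

α ≈ 16.8 rad/s²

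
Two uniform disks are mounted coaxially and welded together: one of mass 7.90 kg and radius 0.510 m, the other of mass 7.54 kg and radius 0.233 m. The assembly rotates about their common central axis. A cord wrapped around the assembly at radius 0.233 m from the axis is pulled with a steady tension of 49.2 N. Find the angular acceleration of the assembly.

α ≈ 9.30 rad/s²

I = ½M₁R₁² + ½M₂R₂² = ½(7.90)(0.510)² + ½(7.54)(0.233)² = 1.232 kg·m².
τ = F r = (49.2)(0.233) = 11.46 N·m.
α = τ/I = 11.46/1.232 = 9.304 rad/s².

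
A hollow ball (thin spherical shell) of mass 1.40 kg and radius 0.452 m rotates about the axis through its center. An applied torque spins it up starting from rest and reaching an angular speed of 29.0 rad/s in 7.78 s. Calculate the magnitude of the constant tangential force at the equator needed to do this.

I = (2/3)MR² = (2/3)(1.40)(0.452)² = 0.1907 kg·m².
α = Δω/Δt = (29.0 − 0)/7.78 = 3.728 rad/s².
The required torque is τ = Iα = (0.1907)(3.728) = 0.7108 N·m.
A tangential force at the equator gives τ = FR, so F = τ/R = 0.7108/0.452 = 1.573 N.

F ≈ 1.57 N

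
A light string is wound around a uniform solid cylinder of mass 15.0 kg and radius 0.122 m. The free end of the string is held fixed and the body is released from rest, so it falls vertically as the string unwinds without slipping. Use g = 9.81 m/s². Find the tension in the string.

T ≈ 49.0 N

Translation: Mg − T = Ma. Rotation about the center: TR = Iα with I = ½MR².
With a = αR: T = (I/R²)a = (1/2)M a, so Mg = (1 + 0.5000)Ma.
a = g/(1 + 0.5000) = 9.81/1.500 = 6.540 m/s².
T = 0.5000·M·a = (0.5000)(15.0)(6.540) = 49.05 N.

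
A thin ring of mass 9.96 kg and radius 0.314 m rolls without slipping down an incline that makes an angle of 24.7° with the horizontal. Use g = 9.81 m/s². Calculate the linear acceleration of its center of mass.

Translation along the incline: Mg sinθ − f = Ma.
Rotation about the center: fR = Iα with I = MR². No-slip gives a = αR, so f = (I/R²)a = M a.
Substituting: Mg sinθ = (1 + 1.000)Ma, so a = g sinθ/(1 + 1.000) = (9.81) sin 24.7° / 2.000 = 2.050 m/s².

a ≈ 2.05 m/s²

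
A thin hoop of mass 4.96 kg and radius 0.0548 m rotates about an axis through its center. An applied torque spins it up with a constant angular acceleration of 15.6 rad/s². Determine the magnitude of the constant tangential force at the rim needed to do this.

F ≈ 4.24 N

I = MR² = (4.96)(0.0548)² = 0.01490 kg·m².
The required torque is τ = Iα = (0.01490)(15.60) = 0.2324 N·m.
A tangential force at the rim gives τ = FR, so F = τ/R = 0.2324/0.0548 = 4.240 N.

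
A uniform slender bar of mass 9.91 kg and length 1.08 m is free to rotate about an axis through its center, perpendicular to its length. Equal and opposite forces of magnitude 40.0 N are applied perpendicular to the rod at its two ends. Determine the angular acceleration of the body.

α ≈ 44.8 rad/s²

I = (1/12)ML² = (1/12)(9.91)(1.08)² = 0.9633 kg·m².
The couple gives τ = F·(L/2) + F·(L/2) = F L = (40.0)(1.08) = 43.20 N·m.
From τ = Iα: α = 43.20/0.9633 = 44.85 rad/s².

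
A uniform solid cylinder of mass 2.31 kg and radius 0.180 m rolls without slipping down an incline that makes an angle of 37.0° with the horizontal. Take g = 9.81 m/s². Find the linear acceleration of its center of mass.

a ≈ 3.94 m/s²

Translation along the incline: Mg sinθ − f = Ma.
Rotation about the center: fR = Iα with I = ½MR². No-slip gives a = αR, so f = (I/R²)a = (1/2)M a.
Substituting: Mg sinθ = (1 + 0.5000)Ma, so a = g sinθ/(1 + 0.5000) = (9.81) sin 37.0° / 1.500 = 3.936 m/s².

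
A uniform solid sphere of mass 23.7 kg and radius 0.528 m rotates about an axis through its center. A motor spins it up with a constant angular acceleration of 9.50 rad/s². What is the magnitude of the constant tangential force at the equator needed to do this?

F ≈ 47.6 N

I = (2/5)MR² = (2/5)(23.7)(0.528)² = 2.643 kg·m².
The required torque is τ = Iα = (2.643)(9.500) = 25.11 N·m.
A tangential force at the equator gives τ = FR, so F = τ/R = 25.11/0.528 = 47.55 N.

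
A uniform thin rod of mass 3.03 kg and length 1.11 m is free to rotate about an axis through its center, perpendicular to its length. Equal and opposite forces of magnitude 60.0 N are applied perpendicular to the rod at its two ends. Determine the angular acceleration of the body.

I = (1/12)ML² = (1/12)(3.03)(1.11)² = 0.3111 kg·m².
The couple gives τ = F·(L/2) + F·(L/2) = F L = (60.0)(1.11) = 66.60 N·m.
From τ = Iα: α = 66.60/0.3111 = 214.1 rad/s².

α ≈ 214 rad/s²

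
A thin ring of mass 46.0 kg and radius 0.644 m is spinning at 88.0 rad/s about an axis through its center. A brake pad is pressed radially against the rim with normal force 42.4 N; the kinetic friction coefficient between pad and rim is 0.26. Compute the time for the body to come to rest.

I = MR² = (46.0)(0.644)² = 19.08 kg·m².
Friction force f = μN = (0.26)(42.4) = 11.02 N at the rim; torque magnitude τ = fR = 7.099 N·m, opposing ω.
|α| = τ/I = 7.099/19.08 = 0.3721 rad/s² (deceleration).
0 = ω₀ − |α|t ⇒ t = ω₀/|α| = 88.0/0.3721 = 236.5 s.

t ≈ 236 s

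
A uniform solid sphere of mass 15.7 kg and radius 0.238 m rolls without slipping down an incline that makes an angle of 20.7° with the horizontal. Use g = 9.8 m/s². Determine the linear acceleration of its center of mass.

a ≈ 2.47 m/s²

Translation along the incline: Mg sinθ − f = Ma.
Rotation about the center: fR = Iα with I = (2/5)MR². No-slip gives a = αR, so f = (I/R²)a = (2/5)M a.
Substituting: Mg sinθ = (1 + 0.4000)Ma, so a = g sinθ/(1 + 0.4000) = (9.8) sin 20.7° / 1.400 = 2.474 m/s².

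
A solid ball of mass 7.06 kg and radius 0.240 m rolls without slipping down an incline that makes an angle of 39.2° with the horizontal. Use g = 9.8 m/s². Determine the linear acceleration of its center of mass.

Translation along the incline: Mg sinθ − f = Ma.
Rotation about the center: fR = Iα with I = (2/5)MR². No-slip gives a = αR, so f = (I/R²)a = (2/5)M a.
Substituting: Mg sinθ = (1 + 0.4000)Ma, so a = g sinθ/(1 + 0.4000) = (9.8) sin 39.2° / 1.400 = 4.424 m/s².

a ≈ 4.42 m/s²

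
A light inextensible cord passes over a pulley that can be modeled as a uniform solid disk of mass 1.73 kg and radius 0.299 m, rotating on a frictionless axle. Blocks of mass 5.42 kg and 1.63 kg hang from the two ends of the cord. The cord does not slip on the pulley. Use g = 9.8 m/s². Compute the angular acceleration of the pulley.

α ≈ 15.7 rad/s²

I = ½MR² = (1/2)(1.73)(0.299)² = 0.07733 kg·m².
Heavier block: m₁g − T₁ = m₁a. Lighter block: T₂ − m₂g = m₂a.
Pulley: (T₁ − T₂)R = Iα = I(a/R), so T₁ − T₂ = (I/R²)a = (1/2)M_p a = 0.8650·a.
Adding the three: (m₁ − m₂)g = (m₁ + m₂ + 0.8650)a, so a = (5.42 − 1.63)(9.8)/(5.42 + 1.63 + 0.8650) = 4.693 m/s².
α = a/R = 4.693/0.299 = 15.69 rad/s².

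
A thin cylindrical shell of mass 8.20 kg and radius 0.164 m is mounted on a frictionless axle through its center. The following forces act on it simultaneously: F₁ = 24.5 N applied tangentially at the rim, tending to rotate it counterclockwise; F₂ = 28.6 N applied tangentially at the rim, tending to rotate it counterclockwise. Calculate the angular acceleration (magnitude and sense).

α ≈ 39.5 rad/s², counterclockwise

I = MR² = (8.20)(0.164)² = 0.2205 kg·m².
Taking counterclockwise as positive: τ₁ = +(24.5)(0.164) = +4.018 N·m; τ₂ = +(28.6)(0.164) = +4.690 N·m.
Net torque τ = 8.708 N·m.
α = τ/I = 8.708/0.2205 = 39.49 rad/s².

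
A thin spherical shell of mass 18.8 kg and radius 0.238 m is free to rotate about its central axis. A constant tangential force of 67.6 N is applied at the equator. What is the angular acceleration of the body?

I = (2/3)MR² = (2/3)(18.8)(0.238)² = 0.7099 kg·m².
τ = F R = (67.6)(0.238) = 16.09 N·m.
From τ = Iα: α = 16.09/0.7099 = 22.66 rad/s².

α ≈ 22.7 rad/s²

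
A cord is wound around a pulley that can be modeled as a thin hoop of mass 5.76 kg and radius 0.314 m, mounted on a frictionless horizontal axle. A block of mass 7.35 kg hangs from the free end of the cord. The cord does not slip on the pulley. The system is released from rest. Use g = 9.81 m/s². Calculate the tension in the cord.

T ≈ 31.7 N

I = MR² = (5.76)(0.314)² = 0.5679 kg·m².
Block: mg − T = ma. Pulley: TR = Iα. No-slip: a = αR, so T = (I/R²)a = 5.760·a.
Then mg = (m + 5.760)a, so a = (7.35)(9.81)/(7.35 + 5.760) = 5.500 m/s².
T = 5.760·a = 31.68 N.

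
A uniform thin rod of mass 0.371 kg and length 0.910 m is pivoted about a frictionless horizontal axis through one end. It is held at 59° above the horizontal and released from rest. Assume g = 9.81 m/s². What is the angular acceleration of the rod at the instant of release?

α ≈ 8.33 rad/s²

About the pivot, I = (1/3)ML² = (1/3)(0.371)(0.910)² = 0.1024 kg·m².
The weight acts at the center, a distance L/2 = 0.4550 m from the pivot; τ = Mg(L/2) cos 59° = 0.8529 N·m.
α = τ/I = 0.8529/0.1024 = 8.328 rad/s².
(Equivalently α = (3g/(2L)) cos 59° = 8.328 rad/s².)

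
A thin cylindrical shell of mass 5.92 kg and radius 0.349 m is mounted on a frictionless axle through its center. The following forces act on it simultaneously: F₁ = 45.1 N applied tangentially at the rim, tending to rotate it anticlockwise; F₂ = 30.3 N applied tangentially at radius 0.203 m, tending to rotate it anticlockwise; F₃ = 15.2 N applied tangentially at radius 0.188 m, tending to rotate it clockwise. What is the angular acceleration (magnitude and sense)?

α ≈ 26.4 rad/s², anticlockwise

I = MR² = (5.92)(0.349)² = 0.7211 kg·m².
Taking anticlockwise as positive: τ₁ = +(45.1)(0.349) = +15.74 N·m; τ₂ = +(30.3)(0.203) = +6.151 N·m; τ₃ = −(15.2)(0.188) = −2.858 N·m.
Net torque τ = 19.03 N·m.
α = τ/I = 19.03/0.7211 = 26.40 rad/s².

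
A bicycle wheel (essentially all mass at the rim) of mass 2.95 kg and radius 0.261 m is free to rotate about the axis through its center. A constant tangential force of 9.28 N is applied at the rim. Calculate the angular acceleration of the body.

I = MR² = (2.95)(0.261)² = 0.2010 kg·m².
τ = F R = (9.28)(0.261) = 2.422 N·m.
From τ = Iα: α = 2.422/0.2010 = 12.05 rad/s².

α ≈ 12.1 rad/s²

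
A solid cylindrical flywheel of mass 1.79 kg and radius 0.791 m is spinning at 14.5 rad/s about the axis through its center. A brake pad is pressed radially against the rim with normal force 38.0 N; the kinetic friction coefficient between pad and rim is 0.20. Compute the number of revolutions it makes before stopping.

≈ 1.56 revolutions

I = ½MR² = (1/2)(1.79)(0.791)² = 0.5600 kg·m².
Friction force f = μN = (0.20)(38.0) = 7.600 N at the rim; torque magnitude τ = fR = 6.012 N·m, opposing ω.
|α| = τ/I = 6.012/0.5600 = 10.74 rad/s² (deceleration).
ω² = ω₀² − 2|α|θ with ω = 0 ⇒ θ = ω₀²/(2|α|) = 9.792 rad = 1.559 rev.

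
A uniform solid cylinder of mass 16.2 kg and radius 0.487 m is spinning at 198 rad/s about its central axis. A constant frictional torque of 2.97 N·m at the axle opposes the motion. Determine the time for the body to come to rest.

t ≈ 128 s

I = ½MR² = (1/2)(16.2)(0.487)² = 1.921 kg·m².
The net torque has magnitude 2.97 N·m, opposing ω.
|α| = τ/I = 2.970/1.921 = 1.546 rad/s² (deceleration).
0 = ω₀ − |α|t ⇒ t = ω₀/|α| = 198/1.546 = 128.1 s.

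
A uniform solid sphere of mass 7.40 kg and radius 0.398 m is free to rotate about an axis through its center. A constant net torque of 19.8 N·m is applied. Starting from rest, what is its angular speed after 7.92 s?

I = (2/5)MR² = (2/5)(7.40)(0.398)² = 0.4689 kg·m².
α = τ/I = 19.8/0.4689 = 42.23 rad/s².
ω = ω₀ + αt = 0 + (42.23)(7.92) = 334.5 rad/s.

ω ≈ 334 rad/s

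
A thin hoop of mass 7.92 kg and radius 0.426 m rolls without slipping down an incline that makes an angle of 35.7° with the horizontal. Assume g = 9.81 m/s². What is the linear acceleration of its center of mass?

a ≈ 2.86 m/s²

Translation along the incline: Mg sinθ − f = Ma.
Rotation about the center: fR = Iα with I = MR². No-slip gives a = αR, so f = (I/R²)a = M a.
Substituting: Mg sinθ = (1 + 1.000)Ma, so a = g sinθ/(1 + 1.000) = (9.81) sin 35.7° / 2.000 = 2.862 m/s².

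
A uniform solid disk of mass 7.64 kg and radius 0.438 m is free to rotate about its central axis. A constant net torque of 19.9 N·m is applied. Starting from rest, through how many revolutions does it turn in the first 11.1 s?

I = ½MR² = (1/2)(7.64)(0.438)² = 0.7328 kg·m².
α = τ/I = 19.9/0.7328 = 27.15 rad/s².
θ = ½αt² = ½(27.15)(11.1)² = 1673 rad.
Revolutions = θ/(2π) = 266.2.

≈ 266 revolutions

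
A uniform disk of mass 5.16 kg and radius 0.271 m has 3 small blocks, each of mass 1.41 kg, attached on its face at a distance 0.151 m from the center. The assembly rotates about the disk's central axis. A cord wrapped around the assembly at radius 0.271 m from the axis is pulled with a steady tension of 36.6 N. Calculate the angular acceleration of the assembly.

I_disk = ½MR² = ½(5.16)(0.271)² = 0.1895 kg·m².
I_blocks = 3·m·r² = 3(1.41)(0.151)² = 0.09645 kg·m².
Total I = 0.2859 kg·m².
τ = F r = (36.6)(0.271) = 9.919 N·m.
α = τ/I = 9.919/0.2859 = 34.69 rad/s².

α ≈ 34.7 rad/s²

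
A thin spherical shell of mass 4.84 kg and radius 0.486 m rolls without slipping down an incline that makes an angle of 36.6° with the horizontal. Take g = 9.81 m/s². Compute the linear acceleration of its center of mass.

a ≈ 3.51 m/s²

Translation along the incline: Mg sinθ − f = Ma.
Rotation about the center: fR = Iα with I = (2/3)MR². No-slip gives a = αR, so f = (I/R²)a = (2/3)M a.
Substituting: Mg sinθ = (1 + 0.6667)Ma, so a = g sinθ/(1 + 0.6667) = (9.81) sin 36.6° / 1.667 = 3.509 m/s².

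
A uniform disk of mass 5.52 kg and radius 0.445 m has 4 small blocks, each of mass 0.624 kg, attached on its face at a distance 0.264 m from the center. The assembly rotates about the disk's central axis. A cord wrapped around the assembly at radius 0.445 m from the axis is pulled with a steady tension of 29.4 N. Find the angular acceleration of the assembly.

α ≈ 18.2 rad/s²

I_disk = ½MR² = ½(5.52)(0.445)² = 0.5465 kg·m².
I_blocks = 4·m·r² = 4(0.624)(0.264)² = 0.1740 kg·m².
Total I = 0.7205 kg·m².
τ = F r = (29.4)(0.445) = 13.08 N·m.
α = τ/I = 13.08/0.7205 = 18.16 rad/s².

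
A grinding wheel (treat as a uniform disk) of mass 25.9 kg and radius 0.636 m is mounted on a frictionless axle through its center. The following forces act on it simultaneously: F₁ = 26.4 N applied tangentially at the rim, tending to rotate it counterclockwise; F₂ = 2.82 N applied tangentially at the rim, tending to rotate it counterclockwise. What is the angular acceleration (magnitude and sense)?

I = ½MR² = (1/2)(25.9)(0.636)² = 5.238 kg·m².
Taking counterclockwise as positive: τ₁ = +(26.4)(0.636) = +16.79 N·m; τ₂ = +(2.82)(0.636) = +1.794 N·m.
Net torque τ = 18.58 N·m.
α = τ/I = 18.58/5.238 = 3.548 rad/s².

α ≈ 3.55 rad/s², counterclockwise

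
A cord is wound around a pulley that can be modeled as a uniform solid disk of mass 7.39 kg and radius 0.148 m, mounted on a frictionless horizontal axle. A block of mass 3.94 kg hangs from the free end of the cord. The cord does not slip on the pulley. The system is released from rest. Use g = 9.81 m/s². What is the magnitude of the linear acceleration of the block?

I = ½MR² = (1/2)(7.39)(0.148)² = 0.08094 kg·m².
Block: mg − T = ma. Pulley: TR = Iα. No-slip: a = αR, so T = (I/R²)a = 3.695·a.
Then mg = (m + 3.695)a, so a = (3.94)(9.81)/(3.94 + 3.695) = 5.062 m/s².

a ≈ 5.06 m/s²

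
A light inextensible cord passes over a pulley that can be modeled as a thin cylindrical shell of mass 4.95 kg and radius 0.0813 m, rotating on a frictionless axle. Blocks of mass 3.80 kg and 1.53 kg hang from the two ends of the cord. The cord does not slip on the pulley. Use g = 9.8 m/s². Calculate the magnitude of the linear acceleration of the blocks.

a ≈ 2.16 m/s²

I = MR² = (4.95)(0.0813)² = 0.03272 kg·m².
Heavier block: m₁g − T₁ = m₁a. Lighter block: T₂ − m₂g = m₂a.
Pulley: (T₁ − T₂)R = Iα = I(a/R), so T₁ − T₂ = (I/R²)a = 1·M_p a = 4.950·a.
Adding the three: (m₁ − m₂)g = (m₁ + m₂ + 4.950)a, so a = (3.80 − 1.53)(9.8)/(3.80 + 1.53 + 4.950) = 2.164 m/s².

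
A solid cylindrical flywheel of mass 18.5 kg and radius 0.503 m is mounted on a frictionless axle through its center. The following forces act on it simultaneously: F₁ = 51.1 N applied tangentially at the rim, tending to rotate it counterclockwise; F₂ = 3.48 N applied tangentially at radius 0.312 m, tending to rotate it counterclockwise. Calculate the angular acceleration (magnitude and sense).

α ≈ 11.4 rad/s², counterclockwise

I = ½MR² = (1/2)(18.5)(0.503)² = 2.340 kg·m².
Taking counterclockwise as positive: τ₁ = +(51.1)(0.503) = +25.70 N·m; τ₂ = +(3.48)(0.312) = +1.086 N·m.
Net torque τ = 26.79 N·m.
α = τ/I = 26.79/2.340 = 11.45 rad/s².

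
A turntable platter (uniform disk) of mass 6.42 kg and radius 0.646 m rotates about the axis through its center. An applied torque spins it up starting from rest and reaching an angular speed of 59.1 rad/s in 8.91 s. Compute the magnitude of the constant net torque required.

I = ½MR² = (1/2)(6.42)(0.646)² = 1.340 kg·m².
α = Δω/Δt = (59.1 − 0)/8.91 = 6.633 rad/s².
τ = Iα = (1.340)(6.633) = 8.885 N·m.

τ ≈ 8.89 N·m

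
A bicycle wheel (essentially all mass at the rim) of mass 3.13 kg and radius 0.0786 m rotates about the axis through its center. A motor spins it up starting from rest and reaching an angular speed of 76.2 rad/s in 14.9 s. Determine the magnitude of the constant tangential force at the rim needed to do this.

F ≈ 1.26 N

I = MR² = (3.13)(0.0786)² = 0.01934 kg·m².
α = Δω/Δt = (76.2 − 0)/14.9 = 5.114 rad/s².
The required torque is τ = Iα = (0.01934)(5.114) = 0.09889 N·m.
A tangential force at the rim gives τ = FR, so F = τ/R = 0.09889/0.0786 = 1.258 N.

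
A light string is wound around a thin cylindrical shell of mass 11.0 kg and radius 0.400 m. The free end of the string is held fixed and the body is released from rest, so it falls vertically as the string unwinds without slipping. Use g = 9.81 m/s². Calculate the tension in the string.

Translation: Mg − T = Ma. Rotation about the center: TR = Iα with I = MR².
With a = αR: T = (I/R²)a = M a, so Mg = (1 + 1.000)Ma.
a = g/(1 + 1.000) = 9.81/2.000 = 4.905 m/s².
T = 1.000·M·a = (1.000)(11.0)(4.905) = 53.96 N.

T ≈ 54.0 N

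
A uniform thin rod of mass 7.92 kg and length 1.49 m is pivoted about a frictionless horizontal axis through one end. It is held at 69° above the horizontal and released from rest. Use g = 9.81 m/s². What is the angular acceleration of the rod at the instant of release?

About the pivot, I = (1/3)ML² = (1/3)(7.92)(1.49)² = 5.861 kg·m².
The weight acts at the center, a distance L/2 = 0.7450 m from the pivot; τ = Mg(L/2) cos 69° = 20.74 N·m.
α = τ/I = 20.74/5.861 = 3.539 rad/s².

α ≈ 3.54 rad/s²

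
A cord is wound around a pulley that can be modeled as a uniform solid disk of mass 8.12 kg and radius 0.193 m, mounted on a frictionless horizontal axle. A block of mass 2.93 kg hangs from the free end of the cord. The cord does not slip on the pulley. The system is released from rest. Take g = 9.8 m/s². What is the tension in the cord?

T ≈ 16.7 N

I = ½MR² = (1/2)(8.12)(0.193)² = 0.1512 kg·m².
Block: mg − T = ma. Pulley: TR = Iα. No-slip: a = αR, so T = (I/R²)a = 4.060·a.
Then mg = (m + 4.060)a, so a = (2.93)(9.8)/(2.93 + 4.060) = 4.108 m/s².
T = 4.060·a = 16.68 N.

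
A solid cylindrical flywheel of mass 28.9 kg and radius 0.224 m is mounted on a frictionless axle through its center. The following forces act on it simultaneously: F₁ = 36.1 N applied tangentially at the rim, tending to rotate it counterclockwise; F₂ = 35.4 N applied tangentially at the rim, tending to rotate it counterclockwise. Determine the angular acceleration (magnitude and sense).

I = ½MR² = (1/2)(28.9)(0.224)² = 0.7250 kg·m².
Taking counterclockwise as positive: τ₁ = +(36.1)(0.224) = +8.086 N·m; τ₂ = +(35.4)(0.224) = +7.930 N·m.
Net torque τ = 16.02 N·m.
α = τ/I = 16.02/0.7250 = 22.09 rad/s².

α ≈ 22.1 rad/s², counterclockwise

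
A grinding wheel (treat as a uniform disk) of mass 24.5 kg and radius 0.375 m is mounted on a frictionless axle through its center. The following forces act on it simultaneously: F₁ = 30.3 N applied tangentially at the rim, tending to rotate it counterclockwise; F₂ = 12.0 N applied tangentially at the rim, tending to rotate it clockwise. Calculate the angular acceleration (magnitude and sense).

I = ½MR² = (1/2)(24.5)(0.375)² = 1.723 kg·m².
Taking counterclockwise as positive: τ₁ = +(30.3)(0.375) = +11.36 N·m; τ₂ = −(12.0)(0.375) = −4.500 N·m.
Net torque τ = 6.863 N·m.
α = τ/I = 6.863/1.723 = 3.984 rad/s².

α ≈ 3.98 rad/s², counterclockwise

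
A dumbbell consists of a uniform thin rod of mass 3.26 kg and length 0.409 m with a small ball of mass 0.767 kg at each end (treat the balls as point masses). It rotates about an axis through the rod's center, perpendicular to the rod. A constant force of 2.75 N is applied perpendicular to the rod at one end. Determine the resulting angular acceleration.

I_rod = (1/12)ML² = (1/12)(3.26)(0.409)² = 0.04544 kg·m².
I_balls = 2·m·(L/2)² = 2(0.767)(0.2045)² = 0.06415 kg·m².
Total I = 0.1096 kg·m².
τ = F·(L/2) = (2.75)(0.204) = 0.5624 N·m.
α = τ/I = 0.5624/0.1096 = 5.131 rad/s².

α ≈ 5.13 rad/s²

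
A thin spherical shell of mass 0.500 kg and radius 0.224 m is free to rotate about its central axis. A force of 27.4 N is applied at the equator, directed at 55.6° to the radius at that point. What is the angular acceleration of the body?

α ≈ 303 rad/s²

I = (2/3)MR² = (2/3)(0.500)(0.224)² = 0.01673 kg·m².
Only the tangential component produces torque: τ = F R sinθ = (27.4)(0.224) sin 55.6° = 5.064 N·m.
From τ = Iα: α = 5.064/0.01673 = 302.8 rad/s².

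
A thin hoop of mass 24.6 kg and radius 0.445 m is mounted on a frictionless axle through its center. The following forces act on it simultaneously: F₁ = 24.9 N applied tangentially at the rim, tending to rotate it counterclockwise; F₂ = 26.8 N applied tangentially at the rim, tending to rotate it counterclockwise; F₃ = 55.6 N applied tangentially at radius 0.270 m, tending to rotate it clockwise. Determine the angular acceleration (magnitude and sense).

α ≈ 1.64 rad/s², counterclockwise

I = MR² = (24.6)(0.445)² = 4.871 kg·m².
Taking counterclockwise as positive: τ₁ = +(24.9)(0.445) = +11.08 N·m; τ₂ = +(26.8)(0.445) = +11.93 N·m; τ₃ = −(55.6)(0.270) = −15.01 N·m.
Net torque τ = 7.994 N·m.
α = τ/I = 7.994/4.871 = 1.641 rad/s².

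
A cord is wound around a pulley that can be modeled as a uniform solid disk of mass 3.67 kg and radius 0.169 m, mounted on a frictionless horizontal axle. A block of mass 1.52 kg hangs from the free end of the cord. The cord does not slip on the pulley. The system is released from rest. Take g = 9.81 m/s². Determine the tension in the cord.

T ≈ 8.16 N

I = ½MR² = (1/2)(3.67)(0.169)² = 0.05241 kg·m².
Block: mg − T = ma. Pulley: TR = Iα. No-slip: a = αR, so T = (I/R²)a = 1.835·a.
Then mg = (m + 1.835)a, so a = (1.52)(9.81)/(1.52 + 1.835) = 4.444 m/s².
T = 1.835·a = 8.156 N.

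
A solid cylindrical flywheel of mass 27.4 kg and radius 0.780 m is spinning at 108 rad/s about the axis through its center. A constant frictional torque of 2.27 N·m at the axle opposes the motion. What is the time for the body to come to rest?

I = ½MR² = (1/2)(27.4)(0.780)² = 8.335 kg·m².
The net torque has magnitude 2.27 N·m, opposing ω.
|α| = τ/I = 2.270/8.335 = 0.2723 rad/s² (deceleration).
0 = ω₀ − |α|t ⇒ t = ω₀/|α| = 108/0.2723 = 396.6 s.

t ≈ 397 s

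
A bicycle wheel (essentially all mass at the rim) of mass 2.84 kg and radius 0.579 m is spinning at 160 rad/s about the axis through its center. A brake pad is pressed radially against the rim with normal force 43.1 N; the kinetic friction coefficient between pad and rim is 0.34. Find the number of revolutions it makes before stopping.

≈ 229 revolutions

I = MR² = (2.84)(0.579)² = 0.9521 kg·m².
Friction force f = μN = (0.34)(43.1) = 14.65 N at the rim; torque magnitude τ = fR = 8.485 N·m, opposing ω.
|α| = τ/I = 8.485/0.9521 = 8.912 rad/s² (deceleration).
ω² = ω₀² − 2|α|θ with ω = 0 ⇒ θ = ω₀²/(2|α|) = 1436 rad = 228.6 rev.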